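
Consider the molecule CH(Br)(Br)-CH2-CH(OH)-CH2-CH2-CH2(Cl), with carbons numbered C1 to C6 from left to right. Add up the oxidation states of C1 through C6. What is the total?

Tallying each carbon's bonds:
C1: 1C, 1H, 2Br → 0 − 1 + 2 = +1
C2: 2C, 2H → 0 − 2 = -2
C3: 2C, 1H, 1O → 0 − 1 + 1 = 0
C4: 2C, 2H → 0 − 2 = -2
C5: 2C, 2H → 0 − 2 = -2
C6: 1C, 2H, 1Cl → 0 − 2 + 1 = -1
Sum = +1 − 2 + 0 − 2 − 2 − 1 = -6.

-6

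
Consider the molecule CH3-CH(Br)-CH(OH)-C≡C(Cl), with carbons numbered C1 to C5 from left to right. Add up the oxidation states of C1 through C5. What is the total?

-2

Tallying each carbon's bonds:
C1: 1C, 3H → 0 − 3 = -3
C2: 2C, 1H, 1Br → 0 − 1 + 1 = 0
C3: 2C, 1H, 1O → 0 − 1 + 1 = 0
C4: 4C → 0 = 0
C5: 3C, 1Cl → 0 + 1 = +1
Sum = -3 + 0 + 0 + 0 + 1 = -2.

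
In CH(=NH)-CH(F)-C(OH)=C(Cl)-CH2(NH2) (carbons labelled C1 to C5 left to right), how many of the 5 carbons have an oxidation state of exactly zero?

Tallying each carbon's bonds:
C1: 1C, 1H, 2N → 0 − 1 + 2 = +1
C2: 2C, 1H, 1F → 0 − 1 + 1 = 0
C3: 3C, 1O → 0 + 1 = +1
C4: 3C, 1Cl → 0 + 1 = +1
C5: 1C, 2H, 1N → 0 − 2 + 1 = -1
1 carbon (C2) meets the condition.

1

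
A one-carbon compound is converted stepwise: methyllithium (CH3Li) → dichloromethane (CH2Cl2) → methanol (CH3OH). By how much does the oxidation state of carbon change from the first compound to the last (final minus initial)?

+2

Carbon oxidation states along the series — methyllithium: -4, dichloromethane: 0, methanol: -2.
Net change = -2 − (-4) = +2.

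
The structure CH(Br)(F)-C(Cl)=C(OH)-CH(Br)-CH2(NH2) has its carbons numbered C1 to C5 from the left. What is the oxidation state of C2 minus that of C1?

C2: 3C, 1Cl → 0 + 1 = +1
C1: 1C, 1H, 1F, 1Br → 0 − 1 + 1 + 1 = +1
Difference: +1 − (+1) = 0.

0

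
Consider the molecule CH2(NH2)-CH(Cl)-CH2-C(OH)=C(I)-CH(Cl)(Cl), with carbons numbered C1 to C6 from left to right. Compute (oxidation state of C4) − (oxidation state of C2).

+1

C4: 3C, 1O → 0 + 1 = +1
C2: 2C, 1H, 1Cl → 0 − 1 + 1 = 0
Difference: +1 − (0) = +1.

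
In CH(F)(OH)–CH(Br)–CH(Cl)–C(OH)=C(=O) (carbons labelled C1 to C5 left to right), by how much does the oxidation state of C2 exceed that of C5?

C2: 2C, 1H, 1Br → 0 − 1 + 1 = 0
C5: 2C, 2O → 0 + 2 = +2
Difference: 0 − (+2) = -2.

-2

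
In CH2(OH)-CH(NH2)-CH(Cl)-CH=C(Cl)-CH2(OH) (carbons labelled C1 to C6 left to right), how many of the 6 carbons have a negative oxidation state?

3

Tallying each carbon's bonds:
C1: 1C, 2H, 1O → 0 − 2 + 1 = -1
C2: 2C, 1H, 1N → 0 − 1 + 1 = 0
C3: 2C, 1H, 1Cl → 0 − 1 + 1 = 0
C4: 3C, 1H → 0 − 1 = -1
C5: 3C, 1Cl → 0 + 1 = +1
C6: 1C, 2H, 1O → 0 − 2 + 1 = -1
3 carbons (C1, C4, C6) meet the condition.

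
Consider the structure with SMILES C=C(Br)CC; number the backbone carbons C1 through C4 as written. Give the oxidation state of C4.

Assign +1 per bond to O/N/halogen, −1 per bond to H or an electropositive element, and 0 per bond to carbon.
C4 has one bond to C (0), one bond to H (-1), one bond to H (-1), one bond to H (-1).
Oxidation state = 0 − 1 − 1 − 1 = -3.

-3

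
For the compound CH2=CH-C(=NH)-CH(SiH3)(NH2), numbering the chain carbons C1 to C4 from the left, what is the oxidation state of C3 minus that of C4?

C3: 2C, 2N → 0 + 2 = +2
C4: 1C, 1H, 1N, 1Si → 0 − 1 + 1 − 1 = -1
Difference: +2 − (-1) = +3.

+3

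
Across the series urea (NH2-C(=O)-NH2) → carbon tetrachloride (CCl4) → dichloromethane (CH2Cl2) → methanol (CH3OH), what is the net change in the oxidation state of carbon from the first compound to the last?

-6

Carbon oxidation states along the series — urea: +4, carbon tetrachloride: +4, dichloromethane: 0, methanol: -2.
Net change = -2 − (+4) = -6.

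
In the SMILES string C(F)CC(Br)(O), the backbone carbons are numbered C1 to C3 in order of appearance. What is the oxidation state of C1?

C1 has one bond to C (0), one bond to H (-1), one bond to F (+1), one bond to H (-1).
Oxidation state = 0 − 1 + 1 − 1 = -1.

-1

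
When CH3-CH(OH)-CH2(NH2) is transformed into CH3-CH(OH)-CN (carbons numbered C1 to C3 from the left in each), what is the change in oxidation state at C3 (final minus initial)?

Before: C3 has 1 bond to C, 2 bonds to H, 1 bond to N → oxidation state -1.
After: C3 has 1 bond to C, 3 bonds to N → oxidation state +3.
Δ = +3 − (-1) = +4, so this is an oxidation at C3.

+4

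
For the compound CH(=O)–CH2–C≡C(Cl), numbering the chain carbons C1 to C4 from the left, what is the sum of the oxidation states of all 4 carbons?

Tallying each carbon's bonds:
C1: 1C, 1H, 2O → 0 − 1 + 2 = +1
C2: 2C, 2H → 0 − 2 = -2
C3: 4C → 0 = 0
C4: 3C, 1Cl → 0 + 1 = +1
Sum = +1 − 2 + 0 + 1 = 0.

0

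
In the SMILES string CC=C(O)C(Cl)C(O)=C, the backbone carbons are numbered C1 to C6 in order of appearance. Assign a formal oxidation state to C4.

Bonds to more-electronegative neighbours contribute +1 each, bonds to H or metals contribute −1 each, and C–C bonds contribute 0.
C4 has one bond to C (0), one bond to C (0), one bond to H (-1), one bond to Cl (+1).
Oxidation state = 0 + 0 − 1 + 1 = 0.

0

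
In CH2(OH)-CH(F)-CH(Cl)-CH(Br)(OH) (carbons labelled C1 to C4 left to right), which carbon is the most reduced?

C1

Tallying each carbon's bonds:
C1: 1C, 2H, 1O → 0 − 2 + 1 = -1
C2: 2C, 1H, 1F → 0 − 1 + 1 = 0
C3: 2C, 1H, 1Cl → 0 − 1 + 1 = 0
C4: 1C, 1H, 1O, 1Br → 0 − 1 + 1 + 1 = +1
The most reduced carbon is C1 at -1.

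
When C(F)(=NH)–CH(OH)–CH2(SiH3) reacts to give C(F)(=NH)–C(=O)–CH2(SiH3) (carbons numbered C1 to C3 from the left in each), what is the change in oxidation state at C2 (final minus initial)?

Before: C2 has 2 bonds to C, 1 bond to H, 1 bond to O → oxidation state 0.
After: C2 has 2 bonds to C, 2 bonds to O → oxidation state +2.
Δ = +2 − (0) = +2, so this is an oxidation at C2.

+2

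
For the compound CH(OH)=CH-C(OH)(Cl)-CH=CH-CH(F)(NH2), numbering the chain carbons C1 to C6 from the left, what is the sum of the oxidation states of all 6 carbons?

Bonds to more-electronegative neighbours contribute +1 each, bonds to H or metals contribute −1 each, and C–C bonds contribute 0. Tallying each carbon:
C1: 2C, 1H, 1O → 0 − 1 + 1 = 0
C2: 3C, 1H → 0 − 1 = -1
C3: 2C, 1O, 1Cl → 0 + 1 + 1 = +2
C4: 3C, 1H → 0 − 1 = -1
C5: 3C, 1H → 0 − 1 = -1
C6: 1C, 1H, 1N, 1F → 0 − 1 + 1 + 1 = +1
Sum = 0 − 1 + 2 − 1 − 1 + 1 = 0.

0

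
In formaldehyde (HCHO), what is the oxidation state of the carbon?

0

Bonds to more-electronegative neighbours contribute +1 each, bonds to H or metals contribute −1 each, and C–C bonds contribute 0.
The carbon has one bond to H (-1), one bond to H (-1), a double bond to O (2×+1 = +2).
Oxidation state = -1 − 1 + 2 = 0.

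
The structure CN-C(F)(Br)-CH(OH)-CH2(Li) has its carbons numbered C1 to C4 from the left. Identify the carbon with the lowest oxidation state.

C4

Tallying each carbon's bonds:
C1: 1C, 3N → 0 + 3 = +3
C2: 2C, 1F, 1Br → 0 + 1 + 1 = +2
C3: 2C, 1H, 1O → 0 − 1 + 1 = 0
C4: 1C, 2H, 1Li → 0 − 2 − 1 = -3
The most reduced carbon is C4 at -3.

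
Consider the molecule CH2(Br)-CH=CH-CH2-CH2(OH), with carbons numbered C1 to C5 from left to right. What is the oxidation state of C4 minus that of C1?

C4: 2C, 2H → 0 − 2 = -2
C1: 1C, 2H, 1Br → 0 − 2 + 1 = -1
Difference: -2 − (-1) = -1.

-1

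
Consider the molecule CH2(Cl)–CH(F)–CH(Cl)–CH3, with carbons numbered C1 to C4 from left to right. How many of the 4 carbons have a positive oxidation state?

Tallying each carbon's bonds:
C1: 1C, 2H, 1Cl → 0 − 2 + 1 = -1
C2: 2C, 1H, 1F → 0 − 1 + 1 = 0
C3: 2C, 1H, 1Cl → 0 − 1 + 1 = 0
C4: 1C, 3H → 0 − 3 = -3
0 carbons meet the condition.

0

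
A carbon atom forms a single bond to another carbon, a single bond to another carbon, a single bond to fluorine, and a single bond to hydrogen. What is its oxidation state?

0

Bonds to more-electronegative neighbours contribute +1 each, bonds to H or metals contribute −1 each, and C–C bonds contribute 0.
The carbon has one bond to C (0), one bond to C (0), one bond to H (-1), one bond to F (+1).
Oxidation state = 0 + 0 − 1 + 1 = 0.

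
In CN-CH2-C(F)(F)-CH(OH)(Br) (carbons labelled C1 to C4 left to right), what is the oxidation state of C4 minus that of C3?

-1

C4: 1C, 1H, 1O, 1Br → 0 − 1 + 1 + 1 = +1
C3: 2C, 2F → 0 + 2 = +2
Difference: +1 − (+2) = -1.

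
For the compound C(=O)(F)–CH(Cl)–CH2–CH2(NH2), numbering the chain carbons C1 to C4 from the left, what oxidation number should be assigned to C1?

Each bond to a more electronegative atom (O, N, halogen) counts +1, each bond to a less electronegative atom (H, metal, B, Si) counts −1, and each C–C bond counts 0.
C1 has one bond to C (0), a double bond to O (2×+1 = +2), one bond to F (+1).
Oxidation state = 0 + 2 + 1 = +3.

+3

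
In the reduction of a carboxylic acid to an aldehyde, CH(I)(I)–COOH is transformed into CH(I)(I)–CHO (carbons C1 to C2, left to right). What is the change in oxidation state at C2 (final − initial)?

Before: C2 has 1 bond to C, 3 bonds to O → oxidation state +3.
After: C2 has 1 bond to C, 1 bond to H, 2 bonds to O → oxidation state +1.
Δ = +1 − (+3) = -2, so this is a reduction at C2.

-2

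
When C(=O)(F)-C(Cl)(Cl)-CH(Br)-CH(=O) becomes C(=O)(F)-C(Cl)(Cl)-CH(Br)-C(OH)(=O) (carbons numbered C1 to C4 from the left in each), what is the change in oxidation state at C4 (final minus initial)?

Before: C4 has 1 bond to C, 1 bond to H, 2 bonds to O → oxidation state +1.
After: C4 has 1 bond to C, 3 bonds to O → oxidation state +3.
Δ = +3 − (+1) = +2, so this is an oxidation at C4.

+2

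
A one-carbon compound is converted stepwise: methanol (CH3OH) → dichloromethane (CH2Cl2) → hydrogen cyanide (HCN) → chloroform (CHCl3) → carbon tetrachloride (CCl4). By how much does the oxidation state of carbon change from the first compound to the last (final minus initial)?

Carbon oxidation states along the series — methanol: -2, dichloromethane: 0, hydrogen cyanide: +2, chloroform: +2, carbon tetrachloride: +4.
Net change = +4 − (-2) = +6.

+6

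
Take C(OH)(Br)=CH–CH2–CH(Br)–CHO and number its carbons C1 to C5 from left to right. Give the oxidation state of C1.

C1 has a double bond to C (2×0 = 0), one bond to O (+1), one bond to Br (+1).
Oxidation state = 0 + 1 + 1 = +2.

+2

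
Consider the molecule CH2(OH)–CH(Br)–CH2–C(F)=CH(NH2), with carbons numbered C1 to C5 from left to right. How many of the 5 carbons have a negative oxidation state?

2

Tallying each carbon's bonds:
C1: 1C, 2H, 1O → 0 − 2 + 1 = -1
C2: 2C, 1H, 1Br → 0 − 1 + 1 = 0
C3: 2C, 2H → 0 − 2 = -2
C4: 3C, 1F → 0 + 1 = +1
C5: 2C, 1H, 1N → 0 − 1 + 1 = 0
2 carbons (C1, C3) meet the condition.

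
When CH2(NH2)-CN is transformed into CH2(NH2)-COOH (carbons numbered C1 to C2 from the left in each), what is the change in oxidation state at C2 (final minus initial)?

0

Before: C2 has 1 bond to C, 3 bonds to N → oxidation state +3.
After: C2 has 1 bond to C, 3 bonds to O → oxidation state +3.
Δ = +3 − (+3) = 0, so no net redox change at C2.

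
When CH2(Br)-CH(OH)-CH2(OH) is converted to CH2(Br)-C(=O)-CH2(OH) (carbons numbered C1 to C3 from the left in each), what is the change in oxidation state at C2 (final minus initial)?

+2

Before: C2 has 2 bonds to C, 1 bond to H, 1 bond to O → oxidation state 0.
After: C2 has 2 bonds to C, 2 bonds to O → oxidation state +2.
Δ = +2 − (0) = +2, so this is an oxidation at C2.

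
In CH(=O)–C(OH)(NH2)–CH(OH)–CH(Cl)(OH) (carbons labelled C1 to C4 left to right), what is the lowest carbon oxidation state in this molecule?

0

Assign +1 per bond to O/N/halogen, −1 per bond to H or an electropositive element, and 0 per bond to carbon. Tallying each carbon:
C1: 1C, 1H, 2O → 0 − 1 + 2 = +1
C2: 2C, 1O, 1N → 0 + 1 + 1 = +2
C3: 2C, 1H, 1O → 0 − 1 + 1 = 0
C4: 1C, 1H, 1O, 1Cl → 0 − 1 + 1 + 1 = +1
The lowest value is 0.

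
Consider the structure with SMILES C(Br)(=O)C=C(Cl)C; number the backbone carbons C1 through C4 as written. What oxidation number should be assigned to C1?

Bonds to more-electronegative neighbours contribute +1 each, bonds to H or metals contribute −1 each, and C–C bonds contribute 0.
C1 has one bond to C (0), one bond to Br (+1), a double bond to O (2×+1 = +2).
Oxidation state = 0 + 1 + 2 = +3.

+3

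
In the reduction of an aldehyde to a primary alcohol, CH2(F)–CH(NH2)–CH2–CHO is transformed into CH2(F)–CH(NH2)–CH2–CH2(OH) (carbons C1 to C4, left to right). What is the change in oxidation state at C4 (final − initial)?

Before: C4 has 1 bond to C, 1 bond to H, 2 bonds to O → oxidation state +1.
After: C4 has 1 bond to C, 2 bonds to H, 1 bond to O → oxidation state -1.
Δ = -1 − (+1) = -2, so this is a reduction at C4.

-2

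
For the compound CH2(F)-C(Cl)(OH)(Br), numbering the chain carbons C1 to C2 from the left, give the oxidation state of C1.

Each bond to a more electronegative atom (O, N, halogen) counts +1, each bond to a less electronegative atom (H, metal, B, Si) counts −1, and each C–C bond counts 0.
C1 has one bond to C (0), one bond to H (-1), one bond to F (+1), one bond to H (-1).
Oxidation state = 0 − 1 + 1 − 1 = -1.

-1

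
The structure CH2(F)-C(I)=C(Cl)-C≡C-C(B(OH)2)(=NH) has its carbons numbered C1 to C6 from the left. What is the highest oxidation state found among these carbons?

+1

Assign +1 per bond to O/N/halogen, −1 per bond to H or an electropositive element, and 0 per bond to carbon. Tallying each carbon:
C1: 1C, 2H, 1F → 0 − 2 + 1 = -1
C2: 3C, 1I → 0 + 1 = +1
C3: 3C, 1Cl → 0 + 1 = +1
C4: 4C → 0 = 0
C5: 4C → 0 = 0
C6: 1C, 2N, 1B → 0 + 2 − 1 = +1
The highest value is +1.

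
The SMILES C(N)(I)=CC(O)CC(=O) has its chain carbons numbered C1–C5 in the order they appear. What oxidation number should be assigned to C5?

Each bond to a more electronegative atom (O, N, halogen) counts +1, each bond to a less electronegative atom (H, metal, B, Si) counts −1, and each C–C bond counts 0.
C5 has one bond to C (0), a double bond to O (2×+1 = +2), one bond to H (-1).
Oxidation state = 0 + 2 − 1 = +1.

+1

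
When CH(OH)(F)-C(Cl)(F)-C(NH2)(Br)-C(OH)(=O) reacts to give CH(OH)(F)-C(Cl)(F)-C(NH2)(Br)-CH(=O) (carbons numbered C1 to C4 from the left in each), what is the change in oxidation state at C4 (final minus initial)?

Before: C4 has 1 bond to C, 3 bonds to O → oxidation state +3.
After: C4 has 1 bond to C, 1 bond to H, 2 bonds to O → oxidation state +1.
Δ = +1 − (+3) = -2, so this is a reduction at C4.

-2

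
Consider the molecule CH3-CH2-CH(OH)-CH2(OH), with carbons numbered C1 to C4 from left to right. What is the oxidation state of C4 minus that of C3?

C4: 1C, 2H, 1O → 0 − 2 + 1 = -1
C3: 2C, 1H, 1O → 0 − 1 + 1 = 0
Difference: -1 − (0) = -1.

-1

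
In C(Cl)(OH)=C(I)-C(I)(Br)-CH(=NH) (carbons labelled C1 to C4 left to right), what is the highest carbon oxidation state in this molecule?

Tallying each carbon's bonds:
C1: 2C, 1O, 1Cl → 0 + 1 + 1 = +2
C2: 3C, 1I → 0 + 1 = +1
C3: 2C, 1Br, 1I → 0 + 1 + 1 = +2
C4: 1C, 1H, 2N → 0 − 1 + 2 = +1
The highest value is +2.

+2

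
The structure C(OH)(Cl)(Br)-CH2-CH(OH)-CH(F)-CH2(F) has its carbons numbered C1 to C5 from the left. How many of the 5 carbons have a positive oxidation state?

1

Bonds to more-electronegative neighbours contribute +1 each, bonds to H or metals contribute −1 each, and C–C bonds contribute 0. Tallying each carbon:
C1: 1C, 1O, 1Cl, 1Br → 0 + 1 + 1 + 1 = +3
C2: 2C, 2H → 0 − 2 = -2
C3: 2C, 1H, 1O → 0 − 1 + 1 = 0
C4: 2C, 1H, 1F → 0 − 1 + 1 = 0
C5: 1C, 2H, 1F → 0 − 2 + 1 = -1
1 carbon (C1) meets the condition.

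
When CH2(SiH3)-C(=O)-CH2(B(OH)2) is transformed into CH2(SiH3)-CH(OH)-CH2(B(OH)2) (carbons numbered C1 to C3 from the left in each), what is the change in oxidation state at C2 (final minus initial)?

Before: C2 has 2 bonds to C, 2 bonds to O → oxidation state +2.
After: C2 has 2 bonds to C, 1 bond to H, 1 bond to O → oxidation state 0.
Δ = 0 − (+2) = -2, so this is a reduction at C2.

-2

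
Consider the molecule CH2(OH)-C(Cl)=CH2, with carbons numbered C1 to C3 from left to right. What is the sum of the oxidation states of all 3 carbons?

-2

Tallying each carbon's bonds:
C1: 1C, 2H, 1O → 0 − 2 + 1 = -1
C2: 3C, 1Cl → 0 + 1 = +1
C3: 2C, 2H → 0 − 2 = -2
Sum = -1 + 1 − 2 = -2.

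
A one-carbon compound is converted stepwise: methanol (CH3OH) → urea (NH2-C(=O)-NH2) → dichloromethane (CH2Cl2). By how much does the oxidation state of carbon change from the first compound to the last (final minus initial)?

Carbon oxidation states along the series — methanol: -2, urea: +4, dichloromethane: 0.
Net change = 0 − (-2) = +2.

+2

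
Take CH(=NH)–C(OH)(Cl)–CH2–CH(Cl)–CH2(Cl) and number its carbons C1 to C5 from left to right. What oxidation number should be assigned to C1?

+1

Count +1 for every bond to an atom more electronegative than carbon and −1 for every bond to one less electronegative; C–C bonds are 0.
C1 has one bond to C (0), a double bond to N (2×+1 = +2), one bond to H (-1).
Oxidation state = 0 + 2 − 1 = +1.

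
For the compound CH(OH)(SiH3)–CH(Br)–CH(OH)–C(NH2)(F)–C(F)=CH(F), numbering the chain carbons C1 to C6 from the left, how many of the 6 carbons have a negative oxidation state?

1

Assign +1 per bond to O/N/halogen, −1 per bond to H or an electropositive element, and 0 per bond to carbon. Tallying each carbon:
C1: 1C, 1H, 1O, 1Si → 0 − 1 + 1 − 1 = -1
C2: 2C, 1H, 1Br → 0 − 1 + 1 = 0
C3: 2C, 1H, 1O → 0 − 1 + 1 = 0
C4: 2C, 1N, 1F → 0 + 1 + 1 = +2
C5: 3C, 1F → 0 + 1 = +1
C6: 2C, 1H, 1F → 0 − 1 + 1 = 0
1 carbon (C1) meets the condition.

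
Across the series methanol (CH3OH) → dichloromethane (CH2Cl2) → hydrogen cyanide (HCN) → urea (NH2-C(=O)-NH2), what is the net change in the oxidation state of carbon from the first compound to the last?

+6

Carbon oxidation states along the series — methanol: -2, dichloromethane: 0, hydrogen cyanide: +2, urea: +4.
Net change = +4 − (-2) = +6.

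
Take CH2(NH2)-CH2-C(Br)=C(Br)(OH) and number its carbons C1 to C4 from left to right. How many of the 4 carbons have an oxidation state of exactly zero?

0

Each bond to a more electronegative atom (O, N, halogen) counts +1, each bond to a less electronegative atom (H, metal, B, Si) counts −1, and each C–C bond counts 0. Tallying each carbon:
C1: 1C, 2H, 1N → 0 − 2 + 1 = -1
C2: 2C, 2H → 0 − 2 = -2
C3: 3C, 1Br → 0 + 1 = +1
C4: 2C, 1O, 1Br → 0 + 1 + 1 = +2
0 carbons meet the condition.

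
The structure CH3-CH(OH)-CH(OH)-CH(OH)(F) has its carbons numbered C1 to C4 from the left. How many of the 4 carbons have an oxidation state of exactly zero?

2

Assign +1 per bond to O/N/halogen, −1 per bond to H or an electropositive element, and 0 per bond to carbon. Tallying each carbon:
C1: 1C, 3H → 0 − 3 = -3
C2: 2C, 1H, 1O → 0 − 1 + 1 = 0
C3: 2C, 1H, 1O → 0 − 1 + 1 = 0
C4: 1C, 1H, 1O, 1F → 0 − 1 + 1 + 1 = +1
2 carbons (C2, C3) meet the condition.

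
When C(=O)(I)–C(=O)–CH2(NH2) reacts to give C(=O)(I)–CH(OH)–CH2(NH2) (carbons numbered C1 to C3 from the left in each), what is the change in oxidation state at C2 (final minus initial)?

Before: C2 has 2 bonds to C, 2 bonds to O → oxidation state +2.
After: C2 has 2 bonds to C, 1 bond to H, 1 bond to O → oxidation state 0.
Δ = 0 − (+2) = -2, so this is a reduction at C2.

-2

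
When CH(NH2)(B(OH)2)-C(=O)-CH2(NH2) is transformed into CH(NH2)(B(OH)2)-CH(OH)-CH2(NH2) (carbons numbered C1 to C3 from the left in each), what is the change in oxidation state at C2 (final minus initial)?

-2

Before: C2 has 2 bonds to C, 2 bonds to O → oxidation state +2.
After: C2 has 2 bonds to C, 1 bond to H, 1 bond to O → oxidation state 0.
Δ = 0 − (+2) = -2, so this is a reduction at C2.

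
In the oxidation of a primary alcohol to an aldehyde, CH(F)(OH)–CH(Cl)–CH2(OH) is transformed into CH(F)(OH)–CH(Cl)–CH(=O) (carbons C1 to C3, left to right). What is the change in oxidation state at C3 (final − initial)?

Before: C3 has 1 bond to C, 2 bonds to H, 1 bond to O → oxidation state -1.
After: C3 has 1 bond to C, 1 bond to H, 2 bonds to O → oxidation state +1.
Δ = +1 − (-1) = +2, so this is an oxidation at C3.

+2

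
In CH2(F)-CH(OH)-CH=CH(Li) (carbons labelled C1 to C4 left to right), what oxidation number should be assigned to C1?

Assign +1 per bond to O/N/halogen, −1 per bond to H or an electropositive element, and 0 per bond to carbon.
C1 has one bond to C (0), one bond to H (-1), one bond to H (-1), one bond to F (+1).
Oxidation state = 0 − 1 − 1 + 1 = -1.

-1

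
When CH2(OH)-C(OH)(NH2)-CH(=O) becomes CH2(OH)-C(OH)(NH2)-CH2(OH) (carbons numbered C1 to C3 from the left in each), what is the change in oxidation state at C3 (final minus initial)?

Before: C3 has 1 bond to C, 1 bond to H, 2 bonds to O → oxidation state +1.
After: C3 has 1 bond to C, 2 bonds to H, 1 bond to O → oxidation state -1.
Δ = -1 − (+1) = -2, so this is a reduction at C3.

-2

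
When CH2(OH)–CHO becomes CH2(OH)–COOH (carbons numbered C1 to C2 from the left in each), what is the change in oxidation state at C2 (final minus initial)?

+2

Before: C2 has 1 bond to C, 1 bond to H, 2 bonds to O → oxidation state +1.
After: C2 has 1 bond to C, 3 bonds to O → oxidation state +3.
Δ = +3 − (+1) = +2, so this is an oxidation at C2.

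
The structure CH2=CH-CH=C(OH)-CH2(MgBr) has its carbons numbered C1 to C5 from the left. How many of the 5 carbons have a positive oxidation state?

Count +1 for every bond to an atom more electronegative than carbon and −1 for every bond to one less electronegative; C–C bonds are 0. Tallying each carbon:
C1: 2C, 2H → 0 − 2 = -2
C2: 3C, 1H → 0 − 1 = -1
C3: 3C, 1H → 0 − 1 = -1
C4: 3C, 1O → 0 + 1 = +1
C5: 1C, 2H, 1Mg → 0 − 2 − 1 = -3
1 carbon (C4) meets the condition.

1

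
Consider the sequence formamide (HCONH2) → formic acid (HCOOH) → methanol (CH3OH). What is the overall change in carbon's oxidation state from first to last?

Carbon oxidation states along the series — formamide: +2, formic acid: +2, methanol: -2.
Net change = -2 − (+2) = -4.

-4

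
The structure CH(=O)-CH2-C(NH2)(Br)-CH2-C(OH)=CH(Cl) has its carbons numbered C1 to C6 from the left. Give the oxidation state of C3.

+2

C3 has one bond to C (0), one bond to C (0), one bond to N (+1), one bond to Br (+1).
Oxidation state = 0 + 0 + 1 + 1 = +2.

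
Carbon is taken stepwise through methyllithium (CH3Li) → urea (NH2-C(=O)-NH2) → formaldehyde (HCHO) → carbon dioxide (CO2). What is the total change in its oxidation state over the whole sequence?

Carbon oxidation states along the series — methyllithium: -4, urea: +4, formaldehyde: 0, carbon dioxide: +4.
Net change = +4 − (-4) = +8.

+8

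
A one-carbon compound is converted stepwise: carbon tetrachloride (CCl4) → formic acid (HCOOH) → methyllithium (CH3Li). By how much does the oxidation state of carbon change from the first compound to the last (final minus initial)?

-8

Carbon oxidation states along the series — carbon tetrachloride: +4, formic acid: +2, methyllithium: -4.
Net change = -4 − (+4) = -8.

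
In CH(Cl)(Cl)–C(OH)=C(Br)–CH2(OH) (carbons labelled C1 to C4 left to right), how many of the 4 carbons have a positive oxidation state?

Each bond to a more electronegative atom (O, N, halogen) counts +1, each bond to a less electronegative atom (H, metal, B, Si) counts −1, and each C–C bond counts 0. Tallying each carbon:
C1: 1C, 1H, 2Cl → 0 − 1 + 2 = +1
C2: 3C, 1O → 0 + 1 = +1
C3: 3C, 1Br → 0 + 1 = +1
C4: 1C, 2H, 1O → 0 − 2 + 1 = -1
3 carbons (C1, C2, C3) meet the condition.

3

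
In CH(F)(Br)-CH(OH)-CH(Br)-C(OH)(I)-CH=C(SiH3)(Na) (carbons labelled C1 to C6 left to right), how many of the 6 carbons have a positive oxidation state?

2

Tallying each carbon's bonds:
C1: 1C, 1H, 1F, 1Br → 0 − 1 + 1 + 1 = +1
C2: 2C, 1H, 1O → 0 − 1 + 1 = 0
C3: 2C, 1H, 1Br → 0 − 1 + 1 = 0
C4: 2C, 1O, 1I → 0 + 1 + 1 = +2
C5: 3C, 1H → 0 − 1 = -1
C6: 2C, 1Na, 1Si → 0 − 1 − 1 = -2
2 carbons (C1, C4) meet the condition.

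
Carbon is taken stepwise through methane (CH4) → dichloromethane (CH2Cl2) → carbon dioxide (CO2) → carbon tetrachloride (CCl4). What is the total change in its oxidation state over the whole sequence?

+8

Carbon oxidation states along the series — methane: -4, dichloromethane: 0, carbon dioxide: +4, carbon tetrachloride: +4.
Net change = +4 − (-4) = +8.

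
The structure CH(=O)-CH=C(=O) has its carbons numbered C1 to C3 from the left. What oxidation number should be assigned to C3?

Count +1 for every bond to an atom more electronegative than carbon and −1 for every bond to one less electronegative; C–C bonds are 0.
C3 has a double bond to C (2×0 = 0), a double bond to O (2×+1 = +2).
Oxidation state = 0 + 2 = +2.

+2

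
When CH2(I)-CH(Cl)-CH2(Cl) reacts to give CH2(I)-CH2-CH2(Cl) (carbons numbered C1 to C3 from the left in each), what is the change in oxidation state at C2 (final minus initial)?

-2

Before: C2 has 2 bonds to C, 1 bond to H, 1 bond to Cl → oxidation state 0.
After: C2 has 2 bonds to C, 2 bonds to H → oxidation state -2.
Δ = -2 − (0) = -2, so this is a reduction at C2.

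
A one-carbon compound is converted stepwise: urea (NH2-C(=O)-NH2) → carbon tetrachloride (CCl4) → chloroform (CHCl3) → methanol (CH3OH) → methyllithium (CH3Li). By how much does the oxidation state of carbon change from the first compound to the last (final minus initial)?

Carbon oxidation states along the series — urea: +4, carbon tetrachloride: +4, chloroform: +2, methanol: -2, methyllithium: -4.
Net change = -4 − (+4) = -8.

-8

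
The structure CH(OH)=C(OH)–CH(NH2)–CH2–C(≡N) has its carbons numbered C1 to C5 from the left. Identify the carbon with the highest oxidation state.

C5

Tallying each carbon's bonds:
C1: 2C, 1H, 1O → 0 − 1 + 1 = 0
C2: 3C, 1O → 0 + 1 = +1
C3: 2C, 1H, 1N → 0 − 1 + 1 = 0
C4: 2C, 2H → 0 − 2 = -2
C5: 1C, 3N → 0 + 3 = +3
The most oxidised carbon is C5 at +3.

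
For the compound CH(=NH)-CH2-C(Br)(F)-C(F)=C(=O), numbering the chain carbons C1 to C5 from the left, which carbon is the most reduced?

Count +1 for every bond to an atom more electronegative than carbon and −1 for every bond to one less electronegative; C–C bonds are 0. Tallying each carbon:
C1: 1C, 1H, 2N → 0 − 1 + 2 = +1
C2: 2C, 2H → 0 − 2 = -2
C3: 2C, 1F, 1Br → 0 + 1 + 1 = +2
C4: 3C, 1F → 0 + 1 = +1
C5: 2C, 2O → 0 + 2 = +2
The most reduced carbon is C2 at -2.

C2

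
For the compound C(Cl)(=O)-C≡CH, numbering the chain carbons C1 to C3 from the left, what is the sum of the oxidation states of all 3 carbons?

Bonds to more-electronegative neighbours contribute +1 each, bonds to H or metals contribute −1 each, and C–C bonds contribute 0. Tallying each carbon:
C1: 1C, 2O, 1Cl → 0 + 2 + 1 = +3
C2: 4C → 0 = 0
C3: 3C, 1H → 0 − 1 = -1
Sum = +3 + 0 − 1 = +2.

+2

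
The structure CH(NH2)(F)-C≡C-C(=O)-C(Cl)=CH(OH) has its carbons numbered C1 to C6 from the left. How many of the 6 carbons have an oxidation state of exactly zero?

Each bond to a more electronegative atom (O, N, halogen) counts +1, each bond to a less electronegative atom (H, metal, B, Si) counts −1, and each C–C bond counts 0. Tallying each carbon:
C1: 1C, 1H, 1N, 1F → 0 − 1 + 1 + 1 = +1
C2: 4C → 0 = 0
C3: 4C → 0 = 0
C4: 2C, 2O → 0 + 2 = +2
C5: 3C, 1Cl → 0 + 1 = +1
C6: 2C, 1H, 1O → 0 − 1 + 1 = 0
3 carbons (C2, C3, C6) meet the condition.

3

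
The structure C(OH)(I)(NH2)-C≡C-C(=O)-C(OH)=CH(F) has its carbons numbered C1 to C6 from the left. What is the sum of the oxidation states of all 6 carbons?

Count +1 for every bond to an atom more electronegative than carbon and −1 for every bond to one less electronegative; C–C bonds are 0. Tallying each carbon:
C1: 1C, 1O, 1N, 1I → 0 + 1 + 1 + 1 = +3
C2: 4C → 0 = 0
C3: 4C → 0 = 0
C4: 2C, 2O → 0 + 2 = +2
C5: 3C, 1O → 0 + 1 = +1
C6: 2C, 1H, 1F → 0 − 1 + 1 = 0
Sum = +3 + 0 + 0 + 2 + 1 + 0 = +6.

+6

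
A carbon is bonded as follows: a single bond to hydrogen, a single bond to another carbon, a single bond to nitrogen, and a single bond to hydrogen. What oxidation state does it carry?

The carbon has one bond to C (0), one bond to H (-1), one bond to H (-1), one bond to N (+1).
Oxidation state = 0 − 1 − 1 + 1 = -1.

-1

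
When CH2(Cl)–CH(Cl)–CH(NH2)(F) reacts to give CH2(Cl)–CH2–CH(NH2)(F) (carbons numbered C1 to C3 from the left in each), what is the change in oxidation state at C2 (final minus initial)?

Before: C2 has 2 bonds to C, 1 bond to H, 1 bond to Cl → oxidation state 0.
After: C2 has 2 bonds to C, 2 bonds to H → oxidation state -2.
Δ = -2 − (0) = -2, so this is a reduction at C2.

-2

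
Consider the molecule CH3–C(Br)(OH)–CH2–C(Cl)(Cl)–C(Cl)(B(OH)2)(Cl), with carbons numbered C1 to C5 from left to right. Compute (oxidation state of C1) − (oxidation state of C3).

C1: 1C, 3H → 0 − 3 = -3
C3: 2C, 2H → 0 − 2 = -2
Difference: -3 − (-2) = -1.

-1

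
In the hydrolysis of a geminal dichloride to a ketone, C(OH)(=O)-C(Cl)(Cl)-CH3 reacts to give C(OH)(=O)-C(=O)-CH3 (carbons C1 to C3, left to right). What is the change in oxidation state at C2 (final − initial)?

Before: C2 has 2 bonds to C, 2 bonds to Cl → oxidation state +2.
After: C2 has 2 bonds to C, 2 bonds to O → oxidation state +2.
Δ = +2 − (+2) = 0, so no net redox change at C2.

0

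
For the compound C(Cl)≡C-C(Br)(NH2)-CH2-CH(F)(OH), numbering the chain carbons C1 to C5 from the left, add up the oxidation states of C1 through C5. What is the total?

Tallying each carbon's bonds:
C1: 3C, 1Cl → 0 + 1 = +1
C2: 4C → 0 = 0
C3: 2C, 1N, 1Br → 0 + 1 + 1 = +2
C4: 2C, 2H → 0 − 2 = -2
C5: 1C, 1H, 1O, 1F → 0 − 1 + 1 + 1 = +1
Sum = +1 + 0 + 2 − 2 + 1 = +2.

+2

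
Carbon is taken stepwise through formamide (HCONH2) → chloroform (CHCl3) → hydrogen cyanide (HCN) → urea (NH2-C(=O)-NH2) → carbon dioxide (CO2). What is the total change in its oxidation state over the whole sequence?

+2

Carbon oxidation states along the series — formamide: +2, chloroform: +2, hydrogen cyanide: +2, urea: +4, carbon dioxide: +4.
Net change = +4 − (+2) = +2.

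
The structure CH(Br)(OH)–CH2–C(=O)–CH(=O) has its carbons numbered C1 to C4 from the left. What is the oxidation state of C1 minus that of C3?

-1

C1: 1C, 1H, 1O, 1Br → 0 − 1 + 1 + 1 = +1
C3: 2C, 2O → 0 + 2 = +2
Difference: +1 − (+2) = -1.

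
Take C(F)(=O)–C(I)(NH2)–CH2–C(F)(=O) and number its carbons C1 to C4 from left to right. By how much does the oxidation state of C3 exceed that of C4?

-5

C3: 2C, 2H → 0 − 2 = -2
C4: 1C, 2O, 1F → 0 + 2 + 1 = +3
Difference: -2 − (+3) = -5.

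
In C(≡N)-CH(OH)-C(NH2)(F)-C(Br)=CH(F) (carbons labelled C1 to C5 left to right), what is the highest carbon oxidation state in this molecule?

+3

Assign +1 per bond to O/N/halogen, −1 per bond to H or an electropositive element, and 0 per bond to carbon. Tallying each carbon:
C1: 1C, 3N → 0 + 3 = +3
C2: 2C, 1H, 1O → 0 − 1 + 1 = 0
C3: 2C, 1N, 1F → 0 + 1 + 1 = +2
C4: 3C, 1Br → 0 + 1 = +1
C5: 2C, 1H, 1F → 0 − 1 + 1 = 0
The highest value is +3.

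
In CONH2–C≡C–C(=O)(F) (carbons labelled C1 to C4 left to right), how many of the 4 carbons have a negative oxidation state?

0

Tallying each carbon's bonds:
C1: 1C, 2O, 1N → 0 + 2 + 1 = +3
C2: 4C → 0 = 0
C3: 4C → 0 = 0
C4: 1C, 2O, 1F → 0 + 2 + 1 = +3
0 carbons meet the condition.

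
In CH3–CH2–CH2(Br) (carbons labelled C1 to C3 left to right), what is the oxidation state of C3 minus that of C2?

+1

C3: 1C, 2H, 1Br → 0 − 2 + 1 = -1
C2: 2C, 2H → 0 − 2 = -2
Difference: -1 − (-2) = +1.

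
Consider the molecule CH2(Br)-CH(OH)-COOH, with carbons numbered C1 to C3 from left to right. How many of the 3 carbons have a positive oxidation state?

1

Bonds to more-electronegative neighbours contribute +1 each, bonds to H or metals contribute −1 each, and C–C bonds contribute 0. Tallying each carbon:
C1: 1C, 2H, 1Br → 0 − 2 + 1 = -1
C2: 2C, 1H, 1O → 0 − 1 + 1 = 0
C3: 1C, 3O → 0 + 3 = +3
1 carbon (C3) meets the condition.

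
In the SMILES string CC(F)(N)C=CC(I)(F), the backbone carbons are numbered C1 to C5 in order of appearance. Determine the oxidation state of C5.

Assign +1 per bond to O/N/halogen, −1 per bond to H or an electropositive element, and 0 per bond to carbon.
C5 has one bond to C (0), one bond to I (+1), one bond to H (-1), one bond to F (+1).
Oxidation state = 0 + 1 − 1 + 1 = +1.

+1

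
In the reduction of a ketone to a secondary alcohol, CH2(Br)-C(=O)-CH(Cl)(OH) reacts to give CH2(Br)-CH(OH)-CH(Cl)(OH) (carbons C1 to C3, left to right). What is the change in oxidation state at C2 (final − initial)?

-2

Before: C2 has 2 bonds to C, 2 bonds to O → oxidation state +2.
After: C2 has 2 bonds to C, 1 bond to H, 1 bond to O → oxidation state 0.
Δ = 0 − (+2) = -2, so this is a reduction at C2.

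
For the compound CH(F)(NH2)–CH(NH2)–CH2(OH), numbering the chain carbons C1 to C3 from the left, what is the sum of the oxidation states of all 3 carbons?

0

Assign +1 per bond to O/N/halogen, −1 per bond to H or an electropositive element, and 0 per bond to carbon. Tallying each carbon:
C1: 1C, 1H, 1N, 1F → 0 − 1 + 1 + 1 = +1
C2: 2C, 1H, 1N → 0 − 1 + 1 = 0
C3: 1C, 2H, 1O → 0 − 2 + 1 = -1
Sum = +1 + 0 − 1 = 0.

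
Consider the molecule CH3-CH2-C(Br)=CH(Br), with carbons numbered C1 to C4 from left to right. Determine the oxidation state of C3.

+1

C3 has one bond to C (0), a double bond to C (2×0 = 0), one bond to Br (+1).
Oxidation state = 0 + 0 + 1 = +1.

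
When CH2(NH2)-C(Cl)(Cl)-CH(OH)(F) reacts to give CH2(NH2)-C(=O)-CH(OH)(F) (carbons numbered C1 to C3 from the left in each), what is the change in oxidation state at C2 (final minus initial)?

0

Before: C2 has 2 bonds to C, 2 bonds to Cl → oxidation state +2.
After: C2 has 2 bonds to C, 2 bonds to O → oxidation state +2.
Δ = +2 − (+2) = 0, so no net redox change at C2.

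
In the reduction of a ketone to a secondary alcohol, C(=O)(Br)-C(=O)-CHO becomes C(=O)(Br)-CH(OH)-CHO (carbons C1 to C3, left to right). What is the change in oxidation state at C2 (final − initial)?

-2

Before: C2 has 2 bonds to C, 2 bonds to O → oxidation state +2.
After: C2 has 2 bonds to C, 1 bond to H, 1 bond to O → oxidation state 0.
Δ = 0 − (+2) = -2, so this is a reduction at C2.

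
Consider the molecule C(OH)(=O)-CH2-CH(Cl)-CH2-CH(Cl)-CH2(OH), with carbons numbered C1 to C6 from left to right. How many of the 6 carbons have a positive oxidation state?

1

Assign +1 per bond to O/N/halogen, −1 per bond to H or an electropositive element, and 0 per bond to carbon. Tallying each carbon:
C1: 1C, 3O → 0 + 3 = +3
C2: 2C, 2H → 0 − 2 = -2
C3: 2C, 1H, 1Cl → 0 − 1 + 1 = 0
C4: 2C, 2H → 0 − 2 = -2
C5: 2C, 1H, 1Cl → 0 − 1 + 1 = 0
C6: 1C, 2H, 1O → 0 − 2 + 1 = -1
1 carbon (C1) meets the condition.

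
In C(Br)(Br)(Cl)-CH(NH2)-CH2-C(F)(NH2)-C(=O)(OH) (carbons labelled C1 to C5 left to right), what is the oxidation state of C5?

+3

C5 has one bond to C (0), a double bond to O (2×+1 = +2), one bond to O (+1).
Oxidation state = 0 + 2 + 1 = +3.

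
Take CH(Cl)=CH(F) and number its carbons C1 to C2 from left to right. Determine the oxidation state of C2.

C2 has a double bond to C (2×0 = 0), one bond to H (-1), one bond to F (+1).
Oxidation state = 0 − 1 + 1 = 0.

0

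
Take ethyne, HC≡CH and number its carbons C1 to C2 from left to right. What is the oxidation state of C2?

-1

C2 has one bond to H (-1), a triple bond to C (3×0 = 0).
Oxidation state = -1 + 0 = -1.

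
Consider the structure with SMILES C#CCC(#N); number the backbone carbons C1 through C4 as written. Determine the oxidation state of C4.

+3

Bonds to more-electronegative neighbours contribute +1 each, bonds to H or metals contribute −1 each, and C–C bonds contribute 0.
C4 has one bond to C (0), a triple bond to N (3×+1 = +3).
Oxidation state = 0 + 3 = +3.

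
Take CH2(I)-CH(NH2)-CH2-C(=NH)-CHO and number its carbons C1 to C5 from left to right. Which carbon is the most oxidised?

Tallying each carbon's bonds:
C1: 1C, 2H, 1I → 0 − 2 + 1 = -1
C2: 2C, 1H, 1N → 0 − 1 + 1 = 0
C3: 2C, 2H → 0 − 2 = -2
C4: 2C, 2N → 0 + 2 = +2
C5: 1C, 1H, 2O → 0 − 1 + 2 = +1
The most oxidised carbon is C4 at +2.

C4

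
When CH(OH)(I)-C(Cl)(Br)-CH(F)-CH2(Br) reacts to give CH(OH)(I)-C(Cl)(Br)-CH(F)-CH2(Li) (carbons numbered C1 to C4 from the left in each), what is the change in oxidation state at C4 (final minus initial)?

Before: C4 has 1 bond to C, 2 bonds to H, 1 bond to Br → oxidation state -1.
After: C4 has 1 bond to C, 2 bonds to H, 1 bond to Li → oxidation state -3.
Δ = -3 − (-1) = -2, so this is a reduction at C4.

-2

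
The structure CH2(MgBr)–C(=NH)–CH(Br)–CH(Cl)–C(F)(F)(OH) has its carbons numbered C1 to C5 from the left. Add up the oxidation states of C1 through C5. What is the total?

+2

Tallying each carbon's bonds:
C1: 1C, 2H, 1Mg → 0 − 2 − 1 = -3
C2: 2C, 2N → 0 + 2 = +2
C3: 2C, 1H, 1Br → 0 − 1 + 1 = 0
C4: 2C, 1H, 1Cl → 0 − 1 + 1 = 0
C5: 1C, 1O, 2F → 0 + 1 + 2 = +3
Sum = -3 + 2 + 0 + 0 + 3 = +2.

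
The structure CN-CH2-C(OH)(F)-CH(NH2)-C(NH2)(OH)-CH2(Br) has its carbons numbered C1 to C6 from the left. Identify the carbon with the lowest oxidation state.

C2

Tallying each carbon's bonds:
C1: 1C, 3N → 0 + 3 = +3
C2: 2C, 2H → 0 − 2 = -2
C3: 2C, 1O, 1F → 0 + 1 + 1 = +2
C4: 2C, 1H, 1N → 0 − 1 + 1 = 0
C5: 2C, 1O, 1N → 0 + 1 + 1 = +2
C6: 1C, 2H, 1Br → 0 − 2 + 1 = -1
The most reduced carbon is C2 at -2.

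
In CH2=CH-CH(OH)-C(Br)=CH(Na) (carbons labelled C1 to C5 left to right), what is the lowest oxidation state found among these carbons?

-2

Count +1 for every bond to an atom more electronegative than carbon and −1 for every bond to one less electronegative; C–C bonds are 0. Tallying each carbon:
C1: 2C, 2H → 0 − 2 = -2
C2: 3C, 1H → 0 − 1 = -1
C3: 2C, 1H, 1O → 0 − 1 + 1 = 0
C4: 3C, 1Br → 0 + 1 = +1
C5: 2C, 1H, 1Na → 0 − 1 − 1 = -2
The lowest value is -2.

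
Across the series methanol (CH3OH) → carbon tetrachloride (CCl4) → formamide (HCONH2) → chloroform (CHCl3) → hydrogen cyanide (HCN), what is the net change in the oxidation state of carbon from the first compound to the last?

Carbon oxidation states along the series — methanol: -2, carbon tetrachloride: +4, formamide: +2, chloroform: +2, hydrogen cyanide: +2.
Net change = +2 − (-2) = +4.

+4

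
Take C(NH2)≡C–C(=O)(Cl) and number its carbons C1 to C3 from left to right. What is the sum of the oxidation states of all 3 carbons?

+4

Bonds to more-electronegative neighbours contribute +1 each, bonds to H or metals contribute −1 each, and C–C bonds contribute 0. Tallying each carbon:
C1: 3C, 1N → 0 + 1 = +1
C2: 4C → 0 = 0
C3: 1C, 2O, 1Cl → 0 + 2 + 1 = +3
Sum = +1 + 0 + 3 = +4.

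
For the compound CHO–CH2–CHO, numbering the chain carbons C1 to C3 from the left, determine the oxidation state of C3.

+1

Each bond to a more electronegative atom (O, N, halogen) counts +1, each bond to a less electronegative atom (H, metal, B, Si) counts −1, and each C–C bond counts 0.
C3 has one bond to C (0), a double bond to O (2×+1 = +2), one bond to H (-1).
Oxidation state = 0 + 2 − 1 = +1.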